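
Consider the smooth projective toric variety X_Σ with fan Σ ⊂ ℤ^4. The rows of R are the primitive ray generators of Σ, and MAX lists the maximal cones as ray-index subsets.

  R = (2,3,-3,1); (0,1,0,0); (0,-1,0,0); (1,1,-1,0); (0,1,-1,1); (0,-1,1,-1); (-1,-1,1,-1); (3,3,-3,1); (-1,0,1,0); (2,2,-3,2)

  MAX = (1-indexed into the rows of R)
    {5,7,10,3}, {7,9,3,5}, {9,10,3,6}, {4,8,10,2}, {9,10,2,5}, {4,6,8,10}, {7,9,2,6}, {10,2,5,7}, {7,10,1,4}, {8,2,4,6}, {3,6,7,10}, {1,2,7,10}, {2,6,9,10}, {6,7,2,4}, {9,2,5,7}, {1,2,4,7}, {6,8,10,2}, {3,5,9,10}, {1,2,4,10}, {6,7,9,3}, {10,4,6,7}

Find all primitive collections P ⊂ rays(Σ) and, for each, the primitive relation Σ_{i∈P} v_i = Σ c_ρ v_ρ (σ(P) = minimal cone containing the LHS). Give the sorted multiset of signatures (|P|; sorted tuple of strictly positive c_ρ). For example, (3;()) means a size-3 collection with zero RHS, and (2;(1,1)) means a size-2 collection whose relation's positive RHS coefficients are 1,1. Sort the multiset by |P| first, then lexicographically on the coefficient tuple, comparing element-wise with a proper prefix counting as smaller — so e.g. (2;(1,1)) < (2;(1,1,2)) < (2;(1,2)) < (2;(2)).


18 collections generate NE(X_Σ); each relation:

  {2,3}:  v_{2} + v_{3} = 0 ; sig = (2;())
  {5,6}:  v_{5} + v_{6} = 0 ; sig = (2;())
  {4,9}:  v_{4} + v_{9} = v_{2} ; sig = (2;(1))
  {1,3}:  v_{1} + v_{3} = v_{4} + v_{7} + v_{10} ; sig = (2;(1,1,1))
  {3,4}:  v_{3} + v_{4} = v_{6} + v_{7} + v_{10} ; sig = (2;(1,1,1))
  {3,8}:  v_{3} + v_{8} = v_{4} + v_{6} + v_{10} ; sig = (2;(1,1,1))
  {4,5}:  v_{4} + v_{5} = v_{2} + v_{7} + v_{10} ; sig = (2;(1,1,1))
  {5,8}:  v_{5} + v_{8} = v_{2} + v_{4} + v_{10} ; sig = (2;(1,1,1))
  {1,9}:  v_{1} + v_{9} = 2·v_{2} + v_{7} + v_{10} ; sig = (2;(1,1,2))
  {8,9}:  v_{8} + v_{9} = 2·v_{2} + v_{6} + v_{10} ; sig = (2;(1,1,2))
  {1,8}:  v_{1} + v_{8} = v_{2} + 3·v_{4} + v_{10} ; sig = (2;(1,1,3))
  {1,6}:  v_{1} + v_{6} = 2·v_{4} ; sig = (2;(2))
  {7,8}:  v_{7} + v_{8} = 2·v_{4} ; sig = (2;(2))
  {1,5}:  v_{1} + v_{5} = 2·v_{2} + 2·v_{7} + 2·v_{10} ; sig = (2;(2,2,2))
  {7,9,10}:  v_{7} + v_{9} + v_{10} = v_{5} ; sig = (3;(1))
  {2,4,6,10}:  v_{2} + v_{4} + v_{6} + v_{10} = v_{8} ; sig = (4;(1))
  {2,4,7,10}:  v_{2} + v_{4} + v_{7} + v_{10} = v_{1} ; sig = (4;(1))
  {2,6,7,10}:  v_{2} + v_{6} + v_{7} + v_{10} = v_{4} ; sig = (4;(1))

Sorted signature multiset PRS(X):
    (2;())
    (2;())
    (2;(1))
    (2;(1,1,1))
    (2;(1,1,1))
    (2;(1,1,1))
    (2;(1,1,1))
    (2;(1,1,1))
    (2;(1,1,2))
    (2;(1,1,2))
    (2;(1,1,3))
    (2;(2))
    (2;(2))
    (2;(2,2,2))
    (3;(1))
    (4;(1))
    (4;(1))
    (4;(1))


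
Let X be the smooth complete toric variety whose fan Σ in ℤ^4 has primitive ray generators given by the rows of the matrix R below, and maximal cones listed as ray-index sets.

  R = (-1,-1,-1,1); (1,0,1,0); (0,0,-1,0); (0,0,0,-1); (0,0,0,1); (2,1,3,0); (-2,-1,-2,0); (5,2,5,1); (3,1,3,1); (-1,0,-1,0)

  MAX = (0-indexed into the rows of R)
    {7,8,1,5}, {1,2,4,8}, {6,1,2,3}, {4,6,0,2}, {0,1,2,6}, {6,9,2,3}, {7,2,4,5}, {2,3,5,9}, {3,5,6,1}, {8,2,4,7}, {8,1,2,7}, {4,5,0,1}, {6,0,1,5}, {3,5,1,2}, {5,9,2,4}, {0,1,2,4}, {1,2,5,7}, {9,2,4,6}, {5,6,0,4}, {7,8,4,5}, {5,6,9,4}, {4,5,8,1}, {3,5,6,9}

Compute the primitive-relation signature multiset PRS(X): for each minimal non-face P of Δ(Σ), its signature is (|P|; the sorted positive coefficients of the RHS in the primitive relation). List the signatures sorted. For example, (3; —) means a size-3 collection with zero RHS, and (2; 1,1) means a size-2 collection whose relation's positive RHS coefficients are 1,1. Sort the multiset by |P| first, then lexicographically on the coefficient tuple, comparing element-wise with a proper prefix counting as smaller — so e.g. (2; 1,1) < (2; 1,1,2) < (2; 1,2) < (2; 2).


Δ(Σ) — 10 vertices, 18 min non-faces:

  {1,9}:  v_{1} + v_{9} = 0  ⟹  sig = (2; —)
  {3,4}:  v_{3} + v_{4} = 0  ⟹  sig = (2; —)
  {6,7}:  v_{6} + v_{7} = v_{8}  ⟹  sig = (2; 1)
  {0,3}:  v_{0} + v_{3} = v_{1} + v_{6}  ⟹  sig = (2; 1,1)
  {0,9}:  v_{0} + v_{9} = v_{4} + v_{6}  ⟹  sig = (2; 1,1)
  {6,8}:  v_{6} + v_{8} = v_{1} + v_{4}  ⟹  sig = (2; 1,1)
  {0,7}:  v_{0} + v_{7} = v_{1} + v_{4} + v_{8}  ⟹  sig = (2; 1,1,1)
  {3,8}:  v_{3} + v_{8} = v_{1} + v_{2} + v_{5}  ⟹  sig = (2; 1,1,1)
  {8,9}:  v_{8} + v_{9} = v_{2} + v_{4} + v_{5}  ⟹  sig = (2; 1,1,1)
  {3,7}:  v_{3} + v_{7} = v_{1} + 2·v_{2} + 2·v_{5}  ⟹  sig = (2; 1,2,2)
  {7,9}:  v_{7} + v_{9} = 2·v_{2} + v_{4} + 2·v_{5}  ⟹  sig = (2; 1,2,2)
  {0,8}:  v_{0} + v_{8} = 2·v_{1} + 2·v_{4}  ⟹  sig = (2; 2,2)
  {2,5,6}:  v_{2} + v_{5} + v_{6} = 0  ⟹  sig = (3; —)
  {1,4,6}:  v_{1} + v_{4} + v_{6} = v_{0}  ⟹  sig = (3; 1)
  {2,5,8}:  v_{2} + v_{5} + v_{8} = v_{7}  ⟹  sig = (3; 1)
  {0,2,5}:  v_{0} + v_{2} + v_{5} = v_{1} + v_{4}  ⟹  sig = (3; 1,1)
  {1,4,7}:  v_{1} + v_{4} + v_{7} = 2·v_{8}  ⟹  sig = (3; 2)
  {1,2,4,5}:  v_{1} + v_{2} + v_{4} + v_{5} = v_{8}  ⟹  sig = (4; 1)

so the primitive-relation signature multiset is
    |P|=2: 12 collections, coeffs (), (), (1), (1,1), (1,1), (1,1), (1,1,1), (1,1,1), (1,1,1), (1,2,2), (1,2,2), (2,2)
    |P|=3: 5 collections, coeffs (), (1), (1), (1,1), (2)
    |P|=4: 1 collection, coeffs (1)


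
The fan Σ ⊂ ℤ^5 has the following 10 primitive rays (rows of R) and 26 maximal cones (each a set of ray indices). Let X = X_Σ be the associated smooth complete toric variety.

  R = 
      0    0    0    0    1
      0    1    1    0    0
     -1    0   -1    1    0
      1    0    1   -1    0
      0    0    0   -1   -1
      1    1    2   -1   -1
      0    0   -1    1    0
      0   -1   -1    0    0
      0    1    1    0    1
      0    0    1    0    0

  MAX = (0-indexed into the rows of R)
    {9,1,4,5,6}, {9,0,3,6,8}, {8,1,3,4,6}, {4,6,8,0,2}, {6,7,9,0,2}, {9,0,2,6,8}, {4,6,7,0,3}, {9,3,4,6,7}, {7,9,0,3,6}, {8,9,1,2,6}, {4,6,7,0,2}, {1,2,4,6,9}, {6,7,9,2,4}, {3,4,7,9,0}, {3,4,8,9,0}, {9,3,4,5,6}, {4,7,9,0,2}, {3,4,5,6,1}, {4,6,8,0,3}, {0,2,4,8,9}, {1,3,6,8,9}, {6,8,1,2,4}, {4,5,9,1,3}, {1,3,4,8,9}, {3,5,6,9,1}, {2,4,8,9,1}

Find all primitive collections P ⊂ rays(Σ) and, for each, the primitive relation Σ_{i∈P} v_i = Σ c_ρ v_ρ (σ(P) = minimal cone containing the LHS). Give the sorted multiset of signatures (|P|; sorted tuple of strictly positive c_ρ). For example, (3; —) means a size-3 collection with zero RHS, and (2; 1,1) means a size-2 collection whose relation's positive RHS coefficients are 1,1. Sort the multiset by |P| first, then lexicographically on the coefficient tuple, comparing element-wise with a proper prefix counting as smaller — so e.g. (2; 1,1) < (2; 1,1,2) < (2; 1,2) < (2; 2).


Σ has 11 primitive collections:

  {1,7}:  v_{1} + v_{7} = 0  →  sig = (2; —)
  {2,3}:  v_{2} + v_{3} = 0  →  sig = (2; —)
  {0,1}:  v_{0} + v_{1} = v_{8}  →  sig = (2; 1)
  {7,8}:  v_{7} + v_{8} = v_{0}  →  sig = (2; 1)
  {0,5}:  v_{0} + v_{5} = v_{1} + v_{3}  →  sig = (2; 1,1)
  {2,5}:  v_{2} + v_{5} = v_{1} + v_{4} + v_{6} + v_{9}  →  sig = (2; 1,1,1,1)
  {5,7}:  v_{5} + v_{7} = v_{3} + v_{4} + v_{6} + v_{9}  →  sig = (2; 1,1,1,1)
  {5,8}:  v_{5} + v_{8} = 2·v_{1} + v_{3}  →  sig = (2; 1,2)
  {0,4,6,9}:  v_{0} + v_{4} + v_{6} + v_{9} = 0  →  sig = (4; —)
  {4,6,8,9}:  v_{4} + v_{6} + v_{8} + v_{9} = v_{1}  →  sig = (4; 1)
  {1,3,4,6,9}:  v_{1} + v_{3} + v_{4} + v_{6} + v_{9} = v_{5}  →  sig = (5; 1)

Signatures (|P|; sorted positive RHS coefficients), sorted:
{ (2; —) ×2,  (2; 1) ×2,  (2; 1,1),  (2; 1,1,1,1) ×2,  (2; 1,2),  (4; —),  (4; 1),  (5; 1) }


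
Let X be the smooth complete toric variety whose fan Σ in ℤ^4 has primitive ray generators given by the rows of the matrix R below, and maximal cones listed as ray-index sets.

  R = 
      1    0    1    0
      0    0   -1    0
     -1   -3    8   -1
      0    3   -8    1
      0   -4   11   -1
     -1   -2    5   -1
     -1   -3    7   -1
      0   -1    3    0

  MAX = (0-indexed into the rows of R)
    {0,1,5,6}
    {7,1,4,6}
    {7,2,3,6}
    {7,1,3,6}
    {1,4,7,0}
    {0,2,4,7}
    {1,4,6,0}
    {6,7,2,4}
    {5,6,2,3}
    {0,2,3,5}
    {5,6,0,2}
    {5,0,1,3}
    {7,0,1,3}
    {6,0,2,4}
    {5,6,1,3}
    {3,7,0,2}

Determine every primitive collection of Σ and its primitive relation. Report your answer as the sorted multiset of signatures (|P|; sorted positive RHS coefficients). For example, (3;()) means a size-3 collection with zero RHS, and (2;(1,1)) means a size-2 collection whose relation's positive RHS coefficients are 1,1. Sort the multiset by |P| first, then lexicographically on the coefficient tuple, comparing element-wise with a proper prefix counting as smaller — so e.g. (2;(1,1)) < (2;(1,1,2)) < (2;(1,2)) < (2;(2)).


Primitive collections (6):

  {1,2}:  v_{1} + v_{2} = v_{6}  ⇒ sig = (2;(1))
  {3,4}:  v_{3} + v_{4} = v_{7}  ⇒ sig = (2;(1))
  {5,7}:  v_{5} + v_{7} = v_{2}  ⇒ sig = (2;(1))
  {4,5}:  v_{4} + v_{5} = v_{0} + v_{2} + v_{6}  ⇒ sig = (2;(1,1,1))
  {0,3,6}:  v_{0} + v_{3} + v_{6} = 0  ⇒ sig = (3;())
  {0,6,7}:  v_{0} + v_{6} + v_{7} = v_{4}  ⇒ sig = (3;(1))

Signatures (|P|; sorted positive RHS coefficients), sorted:
{ (2;(1)) ×3,  (2;(1,1,1)),  (3;()),  (3;(1)) }


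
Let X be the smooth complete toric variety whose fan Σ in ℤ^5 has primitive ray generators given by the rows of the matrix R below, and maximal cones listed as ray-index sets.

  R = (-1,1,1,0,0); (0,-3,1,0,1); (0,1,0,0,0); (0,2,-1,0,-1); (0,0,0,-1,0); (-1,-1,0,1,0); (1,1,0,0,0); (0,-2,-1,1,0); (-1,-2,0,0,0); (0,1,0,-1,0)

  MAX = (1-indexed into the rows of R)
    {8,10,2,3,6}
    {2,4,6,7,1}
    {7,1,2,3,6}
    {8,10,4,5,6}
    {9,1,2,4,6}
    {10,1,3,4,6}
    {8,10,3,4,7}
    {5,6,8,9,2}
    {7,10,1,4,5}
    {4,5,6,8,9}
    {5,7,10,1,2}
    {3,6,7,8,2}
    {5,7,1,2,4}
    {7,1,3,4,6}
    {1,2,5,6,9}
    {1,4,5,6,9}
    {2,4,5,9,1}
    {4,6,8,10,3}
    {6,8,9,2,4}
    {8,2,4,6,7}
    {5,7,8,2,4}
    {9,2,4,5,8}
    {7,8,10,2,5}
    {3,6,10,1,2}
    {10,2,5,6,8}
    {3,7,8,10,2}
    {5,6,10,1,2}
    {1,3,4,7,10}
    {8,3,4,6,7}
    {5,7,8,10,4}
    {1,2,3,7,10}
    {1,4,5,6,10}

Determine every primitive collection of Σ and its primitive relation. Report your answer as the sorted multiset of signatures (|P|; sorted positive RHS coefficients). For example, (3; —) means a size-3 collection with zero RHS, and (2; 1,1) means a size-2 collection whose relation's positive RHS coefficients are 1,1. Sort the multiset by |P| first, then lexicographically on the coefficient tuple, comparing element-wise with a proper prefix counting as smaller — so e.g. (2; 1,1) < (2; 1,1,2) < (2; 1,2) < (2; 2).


Primitive collections (10):

  P={1,8}:  v_{1} + v_{8} = v_{6} ; sig = (2; 1)
  P={3,5}:  v_{3} + v_{5} = v_{10} ; sig = (2; 1)
  P={3,9}:  v_{3} + v_{9} = v_{5} + v_{6} ; sig = (2; 1,1)
  P={7,9}:  v_{7} + v_{9} = v_{2} + v_{4} ; sig = (2; 1,1)
  P={9,10}:  v_{9} + v_{10} = 2·v_{5} + v_{6} ; sig = (2; 1,2)
  P={2,3,4}:  v_{2} + v_{3} + v_{4} = 0 ; sig = (3; —)
  P={5,6,7}:  v_{5} + v_{6} + v_{7} = 0 ; sig = (3; —)
  P={2,4,10}:  v_{2} + v_{4} + v_{10} = v_{5} ; sig = (3; 1)
  P={6,7,10}:  v_{6} + v_{7} + v_{10} = v_{3} ; sig = (3; 1)
  P={2,4,5,6}:  v_{2} + v_{4} + v_{5} + v_{6} = v_{9} ; sig = (4; 1)

Hence PRS(X_Σ) =
    |P|=2: 5 collections, coeffs (1), (1), (1,1), (1,1), (1,2)
    |P|=3: 4 collections, coeffs (), (), (1), (1)
    |P|=4: 1 collection, coeffs (1)


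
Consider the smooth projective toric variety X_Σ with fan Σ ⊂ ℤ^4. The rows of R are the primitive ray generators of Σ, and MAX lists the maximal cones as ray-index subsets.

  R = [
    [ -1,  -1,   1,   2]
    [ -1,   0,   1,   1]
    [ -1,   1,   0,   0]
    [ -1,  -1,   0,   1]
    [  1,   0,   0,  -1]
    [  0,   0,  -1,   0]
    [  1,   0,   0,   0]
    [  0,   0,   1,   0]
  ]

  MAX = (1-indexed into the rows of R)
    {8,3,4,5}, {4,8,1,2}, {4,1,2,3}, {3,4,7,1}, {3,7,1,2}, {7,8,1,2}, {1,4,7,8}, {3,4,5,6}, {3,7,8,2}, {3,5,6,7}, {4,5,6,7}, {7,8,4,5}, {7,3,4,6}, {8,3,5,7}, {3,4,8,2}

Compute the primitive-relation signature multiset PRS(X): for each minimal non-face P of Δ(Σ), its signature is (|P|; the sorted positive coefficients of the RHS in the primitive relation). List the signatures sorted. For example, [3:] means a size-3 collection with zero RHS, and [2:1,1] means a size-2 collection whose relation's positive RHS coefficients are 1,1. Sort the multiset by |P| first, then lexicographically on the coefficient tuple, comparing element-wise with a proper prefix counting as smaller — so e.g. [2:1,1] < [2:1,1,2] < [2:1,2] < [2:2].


The 9 primitive collections of Σ (r=8, n=4):

  • {6,8}:  v_{6} + v_{8} = 0  →  sig = [2:]
  • {2,5}:  v_{2} + v_{5} = v_{8}  →  sig = [2:1]
  • {1,5}:  v_{1} + v_{5} = v_{4} + v_{7} + v_{8}  →  sig = [2:1,1,1]
  • {2,6}:  v_{2} + v_{6} = v_{3} + v_{4} + v_{7}  →  sig = [2:1,1,1]
  • {1,6}:  v_{1} + v_{6} = v_{3} + 2·v_{4} + 2·v_{7}  →  sig = [2:1,2,2]
  • {2,4,7}:  v_{2} + v_{4} + v_{7} = v_{1}  →  sig = [3:1]
  • {1,3,8}:  v_{1} + v_{3} + v_{8} = 2·v_{2}  →  sig = [3:2]
  • {3,4,5,7}:  v_{3} + v_{4} + v_{5} + v_{7} = 0  →  sig = [4:]
  • {3,4,7,8}:  v_{3} + v_{4} + v_{7} + v_{8} = v_{2}  →  sig = [4:1]

Signatures (|P|; sorted positive RHS coefficients), sorted:
[[2:], [2:1], [2:1,1,1], [2:1,1,1], [2:1,2,2], [3:1], [3:2], [4:], [4:1]]


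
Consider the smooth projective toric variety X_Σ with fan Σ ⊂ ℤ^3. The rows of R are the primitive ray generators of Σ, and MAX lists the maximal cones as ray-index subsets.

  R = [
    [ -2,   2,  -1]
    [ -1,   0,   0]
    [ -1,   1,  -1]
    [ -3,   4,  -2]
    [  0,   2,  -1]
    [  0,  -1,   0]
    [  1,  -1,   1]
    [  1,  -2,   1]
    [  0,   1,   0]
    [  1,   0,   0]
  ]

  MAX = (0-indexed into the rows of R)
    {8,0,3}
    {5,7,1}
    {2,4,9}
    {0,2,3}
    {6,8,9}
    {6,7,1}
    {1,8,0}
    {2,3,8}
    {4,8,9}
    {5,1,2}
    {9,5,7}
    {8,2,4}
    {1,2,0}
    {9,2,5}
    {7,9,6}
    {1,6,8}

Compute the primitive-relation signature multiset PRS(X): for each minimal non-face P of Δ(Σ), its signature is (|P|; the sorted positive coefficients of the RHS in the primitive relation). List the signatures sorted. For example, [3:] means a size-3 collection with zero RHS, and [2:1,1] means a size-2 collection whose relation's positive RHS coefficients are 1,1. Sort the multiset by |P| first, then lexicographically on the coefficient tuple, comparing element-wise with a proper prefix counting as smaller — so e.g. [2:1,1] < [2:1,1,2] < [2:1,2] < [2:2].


Δ(Σ) — 10 vertices, 24 min non-faces:

  {1,9}:  v_{1} + v_{9} = 0  ⇒ sig = [2:]
  {2,6}:  v_{2} + v_{6} = 0  ⇒ sig = [2:]
  {5,8}:  v_{5} + v_{8} = 0  ⇒ sig = [2:]
  {0,7}:  v_{0} + v_{7} = v_{1}  ⇒ sig = [2:1]
  {2,7}:  v_{2} + v_{7} = v_{5}  ⇒ sig = [2:1]
  {3,7}:  v_{3} + v_{7} = v_{0}  ⇒ sig = [2:1]
  {4,7}:  v_{4} + v_{7} = v_{9}  ⇒ sig = [2:1]
  {5,6}:  v_{5} + v_{6} = v_{7}  ⇒ sig = [2:1]
  {7,8}:  v_{7} + v_{8} = v_{6}  ⇒ sig = [2:1]
  {0,5}:  v_{0} + v_{5} = v_{1} + v_{2}  ⇒ sig = [2:1,1]
  {0,6}:  v_{0} + v_{6} = v_{1} + v_{8}  ⇒ sig = [2:1,1]
  {0,9}:  v_{0} + v_{9} = v_{2} + v_{8}  ⇒ sig = [2:1,1]
  {1,4}:  v_{1} + v_{4} = v_{2} + v_{8}  ⇒ sig = [2:1,1]
  {3,5}:  v_{3} + v_{5} = v_{0} + v_{2}  ⇒ sig = [2:1,1]
  {3,6}:  v_{3} + v_{6} = v_{0} + v_{8}  ⇒ sig = [2:1,1]
  {4,5}:  v_{4} + v_{5} = v_{2} + v_{9}  ⇒ sig = [2:1,1]
  {4,6}:  v_{4} + v_{6} = v_{8} + v_{9}  ⇒ sig = [2:1,1]
  {1,3}:  v_{1} + v_{3} = 2·v_{0}  ⇒ sig = [2:2]
  {0,4}:  v_{0} + v_{4} = 2·v_{2} + 2·v_{8}  ⇒ sig = [2:2,2]
  {3,9}:  v_{3} + v_{9} = 2·v_{2} + 2·v_{8}  ⇒ sig = [2:2,2]
  {3,4}:  v_{3} + v_{4} = 3·v_{2} + 3·v_{8}  ⇒ sig = [2:3,3]
  {0,2,8}:  v_{0} + v_{2} + v_{8} = v_{3}  ⇒ sig = [3:1]
  {1,2,8}:  v_{1} + v_{2} + v_{8} = v_{0}  ⇒ sig = [3:1]
  {2,8,9}:  v_{2} + v_{8} + v_{9} = v_{4}  ⇒ sig = [3:1]

Sorted signature multiset PRS(X):
{ [2:] ×3,  [2:1] ×6,  [2:1,1] ×8,  [2:2],  [2:2,2] ×2,  [2:3,3],  [3:1] ×3 }


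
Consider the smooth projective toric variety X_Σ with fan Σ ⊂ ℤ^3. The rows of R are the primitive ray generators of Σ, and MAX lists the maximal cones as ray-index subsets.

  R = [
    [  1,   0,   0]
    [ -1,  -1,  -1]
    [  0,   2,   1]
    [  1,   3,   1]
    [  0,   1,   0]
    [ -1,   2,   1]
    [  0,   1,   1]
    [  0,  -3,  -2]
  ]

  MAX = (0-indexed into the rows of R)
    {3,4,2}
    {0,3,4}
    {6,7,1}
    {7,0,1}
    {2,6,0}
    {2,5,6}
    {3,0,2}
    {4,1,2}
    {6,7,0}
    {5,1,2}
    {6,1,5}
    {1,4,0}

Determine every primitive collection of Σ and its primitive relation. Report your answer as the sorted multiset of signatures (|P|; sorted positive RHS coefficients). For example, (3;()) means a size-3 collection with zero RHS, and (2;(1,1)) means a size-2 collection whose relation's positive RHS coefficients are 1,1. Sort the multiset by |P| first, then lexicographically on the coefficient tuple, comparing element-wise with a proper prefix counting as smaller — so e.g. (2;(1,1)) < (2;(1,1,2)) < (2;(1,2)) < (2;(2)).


Primitive collections (14):

  • {0,5}:  v_{0} + v_{5} = v_{2}  ⇒ sig = (2;(1))
  • {4,6}:  v_{4} + v_{6} = v_{2}  ⇒ sig = (2;(1))
  • {5,7}:  v_{5} + v_{7} = v_{1}  ⇒ sig = (2;(1))
  • {2,7}:  v_{2} + v_{7} = v_{0} + v_{1}  ⇒ sig = (2;(1,1))
  • {3,7}:  v_{3} + v_{7} = 2·v_{0} + v_{1} + v_{4}  ⇒ sig = (2;(1,1,2))
  • {3,5}:  v_{3} + v_{5} = 2·v_{2} + v_{4}  ⇒ sig = (2;(1,2))
  • {3,6}:  v_{3} + v_{6} = v_{0} + 2·v_{2}  ⇒ sig = (2;(1,2))
  • {4,5}:  v_{4} + v_{5} = v_{1} + 2·v_{2}  ⇒ sig = (2;(1,2))
  • {1,3}:  v_{1} + v_{3} = 2·v_{4}  ⇒ sig = (2;(2))
  • {4,7}:  v_{4} + v_{7} = 2·v_{0} + 2·v_{1}  ⇒ sig = (2;(2,2))
  • {0,1,6}:  v_{0} + v_{1} + v_{6} = 0  ⇒ sig = (3;())
  • {0,1,2}:  v_{0} + v_{1} + v_{2} = v_{4}  ⇒ sig = (3;(1))
  • {0,2,4}:  v_{0} + v_{2} + v_{4} = v_{3}  ⇒ sig = (3;(1))
  • {1,2,6}:  v_{1} + v_{2} + v_{6} = v_{5}  ⇒ sig = (3;(1))

so the primitive-relation signature multiset is
[(2;(1)), (2;(1)), (2;(1)), (2;(1,1)), (2;(1,1,2)), (2;(1,2)), (2;(1,2)), (2;(1,2)), (2;(2)), (2;(2,2)), (3;()), (3;(1)), (3;(1)), (3;(1))]


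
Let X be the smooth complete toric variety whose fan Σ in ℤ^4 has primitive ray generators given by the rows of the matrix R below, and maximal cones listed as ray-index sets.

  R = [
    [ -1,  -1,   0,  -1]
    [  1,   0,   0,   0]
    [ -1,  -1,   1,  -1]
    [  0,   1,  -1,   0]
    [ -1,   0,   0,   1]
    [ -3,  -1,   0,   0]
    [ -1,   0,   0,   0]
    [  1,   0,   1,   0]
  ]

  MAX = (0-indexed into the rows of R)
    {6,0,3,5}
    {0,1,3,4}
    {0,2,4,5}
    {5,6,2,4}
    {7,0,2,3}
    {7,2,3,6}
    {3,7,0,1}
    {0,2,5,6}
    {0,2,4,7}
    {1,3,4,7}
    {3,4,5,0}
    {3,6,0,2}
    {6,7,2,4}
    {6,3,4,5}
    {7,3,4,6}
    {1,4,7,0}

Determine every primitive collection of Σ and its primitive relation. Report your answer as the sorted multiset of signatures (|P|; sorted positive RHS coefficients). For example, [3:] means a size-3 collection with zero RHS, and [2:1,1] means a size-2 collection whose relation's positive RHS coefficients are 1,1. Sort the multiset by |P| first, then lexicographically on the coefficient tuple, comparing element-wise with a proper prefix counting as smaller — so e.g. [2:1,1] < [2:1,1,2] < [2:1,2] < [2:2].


Σ has 9 primitive collections:

  {1,6}:  v_{1} + v_{6} = 0  ⇒ sig = [2:]
  {1,2}:  v_{1} + v_{2} = v_{0} + v_{7}  ⇒ sig = [2:1,1]
  {1,5}:  v_{1} + v_{5} = v_{0} + v_{4}  ⇒ sig = [2:1,1]
  {5,7}:  v_{5} + v_{7} = v_{2} + v_{4}  ⇒ sig = [2:1,1]
  {0,4,6}:  v_{0} + v_{4} + v_{6} = v_{5}  ⇒ sig = [3:1]
  {0,6,7}:  v_{0} + v_{6} + v_{7} = v_{2}  ⇒ sig = [3:1]
  {2,3,5}:  v_{2} + v_{3} + v_{5} = v_{0} + 3·v_{6}  ⇒ sig = [3:1,3]
  {2,3,4}:  v_{2} + v_{3} + v_{4} = 2·v_{6}  ⇒ sig = [3:2]
  {0,3,4,7}:  v_{0} + v_{3} + v_{4} + v_{7} = v_{6}  ⇒ sig = [4:1]

so the primitive-relation signature multiset is
[[2:], [2:1,1], [2:1,1], [2:1,1], [3:1], [3:1], [3:1,3], [3:2], [4:1]]


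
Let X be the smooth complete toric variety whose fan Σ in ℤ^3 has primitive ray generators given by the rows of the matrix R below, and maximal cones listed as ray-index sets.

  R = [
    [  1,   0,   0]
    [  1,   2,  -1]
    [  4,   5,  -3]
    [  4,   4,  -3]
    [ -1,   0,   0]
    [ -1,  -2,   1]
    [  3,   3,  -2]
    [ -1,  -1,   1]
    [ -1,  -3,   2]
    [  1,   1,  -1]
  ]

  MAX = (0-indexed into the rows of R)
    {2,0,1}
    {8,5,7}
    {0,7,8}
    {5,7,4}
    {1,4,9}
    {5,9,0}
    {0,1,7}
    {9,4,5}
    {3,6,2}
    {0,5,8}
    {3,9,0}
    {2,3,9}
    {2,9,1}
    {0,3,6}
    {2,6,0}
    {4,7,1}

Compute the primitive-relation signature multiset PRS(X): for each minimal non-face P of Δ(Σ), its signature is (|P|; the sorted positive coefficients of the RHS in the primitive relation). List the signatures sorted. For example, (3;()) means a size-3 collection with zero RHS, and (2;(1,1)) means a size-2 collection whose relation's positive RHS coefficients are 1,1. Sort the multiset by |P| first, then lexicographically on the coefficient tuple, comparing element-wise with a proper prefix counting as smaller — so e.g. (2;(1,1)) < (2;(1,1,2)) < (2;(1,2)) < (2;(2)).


25 minimal non-faces of Δ(Σ) (on 10 rays):

  {0,4}:  v_{0} + v_{4} = 0  →  sig = (2;())
  {1,5}:  v_{1} + v_{5} = 0  →  sig = (2;())
  {7,9}:  v_{7} + v_{9} = 0  →  sig = (2;())
  {1,6}:  v_{1} + v_{6} = v_{2}  →  sig = (2;(1))
  {2,5}:  v_{2} + v_{5} = v_{6}  →  sig = (2;(1))
  {3,7}:  v_{3} + v_{7} = v_{6}  →  sig = (2;(1))
  {6,9}:  v_{6} + v_{9} = v_{3}  →  sig = (2;(1))
  {1,3}:  v_{1} + v_{3} = v_{2} + v_{9}  →  sig = (2;(1,1))
  {1,8}:  v_{1} + v_{8} = v_{0} + v_{7}  →  sig = (2;(1,1))
  {4,6}:  v_{4} + v_{6} = v_{1} + v_{9}  →  sig = (2;(1,1))
  {4,8}:  v_{4} + v_{8} = v_{5} + v_{7}  →  sig = (2;(1,1))
  {5,6}:  v_{5} + v_{6} = v_{0} + v_{9}  →  sig = (2;(1,1))
  {6,7}:  v_{6} + v_{7} = v_{0} + v_{1}  →  sig = (2;(1,1))
  {8,9}:  v_{8} + v_{9} = v_{0} + v_{5}  →  sig = (2;(1,1))
  {2,4}:  v_{2} + v_{4} = 2·v_{1} + v_{9}  →  sig = (2;(1,2))
  {2,7}:  v_{2} + v_{7} = v_{0} + 2·v_{1}  →  sig = (2;(1,2))
  {2,8}:  v_{2} + v_{8} = 2·v_{0} + v_{1}  →  sig = (2;(1,2))
  {3,4}:  v_{3} + v_{4} = v_{1} + 2·v_{9}  →  sig = (2;(1,2))
  {3,5}:  v_{3} + v_{5} = v_{0} + 2·v_{9}  →  sig = (2;(1,2))
  {3,8}:  v_{3} + v_{8} = 2·v_{0} + v_{9}  →  sig = (2;(1,2))
  {6,8}:  v_{6} + v_{8} = 2·v_{0}  →  sig = (2;(2))
  {0,1,9}:  v_{0} + v_{1} + v_{9} = v_{6}  →  sig = (3;(1))
  {0,5,7}:  v_{0} + v_{5} + v_{7} = v_{8}  →  sig = (3;(1))
  {0,2,9}:  v_{0} + v_{2} + v_{9} = 2·v_{6}  →  sig = (3;(2))
  {0,2,3}:  v_{0} + v_{2} + v_{3} = 3·v_{6}  →  sig = (3;(3))

Hence PRS(X_Σ) =
    (2;())
    (2;())
    (2;())
    (2;(1))
    (2;(1))
    (2;(1))
    (2;(1))
    (2;(1,1))
    (2;(1,1))
    (2;(1,1))
    (2;(1,1))
    (2;(1,1))
    (2;(1,1))
    (2;(1,1))
    (2;(1,2))
    (2;(1,2))
    (2;(1,2))
    (2;(1,2))
    (2;(1,2))
    (2;(1,2))
    (2;(2))
    (3;(1))
    (3;(1))
    (3;(2))
    (3;(3))


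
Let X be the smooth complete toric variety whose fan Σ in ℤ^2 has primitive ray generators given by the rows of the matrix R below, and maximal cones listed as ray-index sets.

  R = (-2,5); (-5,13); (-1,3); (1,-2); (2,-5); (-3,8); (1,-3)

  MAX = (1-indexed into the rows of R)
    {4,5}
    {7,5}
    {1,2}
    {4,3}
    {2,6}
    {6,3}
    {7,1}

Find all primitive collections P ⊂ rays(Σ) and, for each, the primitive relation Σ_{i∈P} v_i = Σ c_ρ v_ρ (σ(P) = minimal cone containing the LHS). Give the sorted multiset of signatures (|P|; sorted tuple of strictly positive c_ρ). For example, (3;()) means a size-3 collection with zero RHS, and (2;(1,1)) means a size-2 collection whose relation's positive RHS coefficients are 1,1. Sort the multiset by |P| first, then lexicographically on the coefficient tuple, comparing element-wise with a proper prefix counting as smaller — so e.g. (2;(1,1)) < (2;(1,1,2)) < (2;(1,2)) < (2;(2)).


14 collections generate NE(X_Σ); each relation:

  {1,5}:  v_{1} + v_{5} = 0 — sig = (2;())
  {3,7}:  v_{3} + v_{7} = 0 — sig = (2;())
  {1,3}:  v_{1} + v_{3} = v_{6} — sig = (2;(1))
  {1,4}:  v_{1} + v_{4} = v_{3} — sig = (2;(1))
  {1,6}:  v_{1} + v_{6} = v_{2} — sig = (2;(1))
  {2,5}:  v_{2} + v_{5} = v_{6} — sig = (2;(1))
  {3,5}:  v_{3} + v_{5} = v_{4} — sig = (2;(1))
  {4,7}:  v_{4} + v_{7} = v_{5} — sig = (2;(1))
  {5,6}:  v_{5} + v_{6} = v_{3} — sig = (2;(1))
  {6,7}:  v_{6} + v_{7} = v_{1} — sig = (2;(1))
  {2,4}:  v_{2} + v_{4} = v_{3} + v_{6} — sig = (2;(1,1))
  {2,3}:  v_{2} + v_{3} = 2·v_{6} — sig = (2;(2))
  {2,7}:  v_{2} + v_{7} = 2·v_{1} — sig = (2;(2))
  {4,6}:  v_{4} + v_{6} = 2·v_{3} — sig = (2;(2))

so the primitive-relation signature multiset is
    |P|=2: 14 collections, coeffs (), (), (1), (1), (1), (1), (1), (1), (1), (1), (1,1), (2), (2), (2)


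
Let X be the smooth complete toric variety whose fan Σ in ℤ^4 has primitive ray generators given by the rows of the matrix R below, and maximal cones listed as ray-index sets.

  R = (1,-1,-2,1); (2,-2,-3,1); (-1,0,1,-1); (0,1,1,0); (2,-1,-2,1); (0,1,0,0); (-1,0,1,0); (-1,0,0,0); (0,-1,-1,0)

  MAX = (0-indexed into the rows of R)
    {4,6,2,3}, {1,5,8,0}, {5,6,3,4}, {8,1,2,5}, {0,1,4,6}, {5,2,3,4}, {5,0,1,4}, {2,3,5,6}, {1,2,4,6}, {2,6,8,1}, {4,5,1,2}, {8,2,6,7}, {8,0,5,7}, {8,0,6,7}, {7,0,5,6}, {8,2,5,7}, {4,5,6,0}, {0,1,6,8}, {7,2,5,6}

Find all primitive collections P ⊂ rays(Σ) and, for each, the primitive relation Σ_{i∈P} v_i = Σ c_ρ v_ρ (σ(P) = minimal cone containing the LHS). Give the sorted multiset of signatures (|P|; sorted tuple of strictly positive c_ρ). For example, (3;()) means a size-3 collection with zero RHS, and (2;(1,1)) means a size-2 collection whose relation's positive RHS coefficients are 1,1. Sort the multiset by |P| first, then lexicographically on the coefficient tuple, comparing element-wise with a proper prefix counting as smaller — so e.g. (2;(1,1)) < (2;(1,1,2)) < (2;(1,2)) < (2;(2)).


|primitive collections| = 11. Relations:

  P = {3,8}:  v_{3} + v_{8} = 0  →  sig = (2;())
  P = {0,2}:  v_{0} + v_{2} = v_{8}  →  sig = (2;(1))
  P = {1,3}:  v_{1} + v_{3} = v_{4}  →  sig = (2;(1))
  P = {4,7}:  v_{4} + v_{7} = v_{0}  →  sig = (2;(1))
  P = {4,8}:  v_{4} + v_{8} = v_{1}  →  sig = (2;(1))
  P = {1,7}:  v_{1} + v_{7} = v_{0} + v_{8}  →  sig = (2;(1,1))
  P = {3,7}:  v_{3} + v_{7} = v_{5} + v_{6}  →  sig = (2;(1,1))
  P = {0,3}:  v_{0} + v_{3} = v_{4} + v_{5} + v_{6}  →  sig = (2;(1,1,1))
  P = {1,5,6}:  v_{1} + v_{5} + v_{6} = v_{0}  →  sig = (3;(1))
  P = {5,6,8}:  v_{5} + v_{6} + v_{8} = v_{7}  →  sig = (3;(1))
  P = {2,4,5,6}:  v_{2} + v_{4} + v_{5} + v_{6} = 0  →  sig = (4;())

Sorted signature multiset PRS(X):
    |P|=2: 8 collections, coeffs (), (1), (1), (1), (1), (1,1), (1,1), (1,1,1)
    |P|=3: 2 collections, coeffs (1), (1)
    |P|=4: 1 collection, coeffs ()


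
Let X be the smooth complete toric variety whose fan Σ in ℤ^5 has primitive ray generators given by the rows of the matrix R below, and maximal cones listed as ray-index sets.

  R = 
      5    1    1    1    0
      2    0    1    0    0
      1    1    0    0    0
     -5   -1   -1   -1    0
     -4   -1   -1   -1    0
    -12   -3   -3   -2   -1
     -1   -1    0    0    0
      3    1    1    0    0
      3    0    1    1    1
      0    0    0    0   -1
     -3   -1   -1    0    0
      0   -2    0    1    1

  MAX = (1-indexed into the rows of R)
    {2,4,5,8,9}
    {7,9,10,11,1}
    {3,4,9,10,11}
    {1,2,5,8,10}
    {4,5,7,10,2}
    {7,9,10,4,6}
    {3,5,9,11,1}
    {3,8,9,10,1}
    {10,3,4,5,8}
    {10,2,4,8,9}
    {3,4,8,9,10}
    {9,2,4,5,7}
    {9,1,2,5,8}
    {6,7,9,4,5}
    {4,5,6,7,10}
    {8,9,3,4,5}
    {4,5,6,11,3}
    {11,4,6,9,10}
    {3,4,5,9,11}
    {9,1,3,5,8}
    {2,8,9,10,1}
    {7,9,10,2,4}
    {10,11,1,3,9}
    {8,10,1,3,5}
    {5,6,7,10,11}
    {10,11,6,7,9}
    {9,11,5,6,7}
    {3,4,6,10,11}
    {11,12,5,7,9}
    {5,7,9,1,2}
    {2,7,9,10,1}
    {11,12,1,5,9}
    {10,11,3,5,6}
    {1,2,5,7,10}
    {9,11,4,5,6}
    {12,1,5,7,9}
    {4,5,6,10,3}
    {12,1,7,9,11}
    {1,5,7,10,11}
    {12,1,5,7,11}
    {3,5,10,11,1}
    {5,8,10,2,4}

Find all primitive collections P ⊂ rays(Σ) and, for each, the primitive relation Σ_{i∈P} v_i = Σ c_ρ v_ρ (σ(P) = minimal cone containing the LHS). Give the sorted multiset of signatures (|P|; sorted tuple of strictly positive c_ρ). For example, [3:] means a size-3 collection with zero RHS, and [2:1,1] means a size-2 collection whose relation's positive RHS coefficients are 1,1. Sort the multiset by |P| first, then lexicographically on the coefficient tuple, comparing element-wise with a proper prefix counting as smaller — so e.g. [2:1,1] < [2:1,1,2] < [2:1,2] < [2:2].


Σ has 20 primitive collections:

  {1,4}:  v_{1} + v_{4} = 0  ⟹  sig = [2:]
  {3,7}:  v_{3} + v_{7} = 0  ⟹  sig = [2:]
  {8,11}:  v_{8} + v_{11} = 0  ⟹  sig = [2:]
  {2,3}:  v_{2} + v_{3} = v_{8}  ⟹  sig = [2:1]
  {2,11}:  v_{2} + v_{11} = v_{7}  ⟹  sig = [2:1]
  {7,8}:  v_{7} + v_{8} = v_{2}  ⟹  sig = [2:1]
  {1,6}:  v_{1} + v_{6} = v_{5} + v_{10} + v_{11}  ⟹  sig = [2:1,1,1]
  {6,8}:  v_{6} + v_{8} = v_{4} + v_{5} + v_{10}  ⟹  sig = [2:1,1,1]
  {2,6}:  v_{2} + v_{6} = v_{4} + v_{5} + v_{7} + v_{10}  ⟹  sig = [2:1,1,1,1]
  {3,12}:  v_{3} + v_{12} = v_{1} + v_{5} + v_{9} + v_{11}  ⟹  sig = [2:1,1,1,1]
  {4,12}:  v_{4} + v_{12} = v_{5} + v_{7} + v_{9} + v_{11}  ⟹  sig = [2:1,1,1,1]
  {8,12}:  v_{8} + v_{12} = v_{1} + v_{5} + v_{7} + v_{9}  ⟹  sig = [2:1,1,1,1]
  {2,12}:  v_{2} + v_{12} = v_{1} + v_{5} + 2·v_{7} + v_{9}  ⟹  sig = [2:1,1,1,2]
  {10,12}:  v_{10} + v_{12} = v_{1} + 2·v_{7} + v_{11}  ⟹  sig = [2:1,1,2]
  {6,12}:  v_{6} + v_{12} = v_{5} + 2·v_{7} + 2·v_{11}  ⟹  sig = [2:1,2,2]
  {5,9,10}:  v_{5} + v_{9} + v_{10} = v_{7}  ⟹  sig = [3:1]
  {3,6,9}:  v_{3} + v_{6} + v_{9} = v_{4} + v_{11}  ⟹  sig = [3:1,1]
  {4,7,11}:  v_{4} + v_{7} + v_{11} = v_{6} + v_{9}  ⟹  sig = [3:1,1]
  {4,5,10,11}:  v_{4} + v_{5} + v_{10} + v_{11} = v_{6}  ⟹  sig = [4:1]
  {1,5,7,9,11}:  v_{1} + v_{5} + v_{7} + v_{9} + v_{11} = v_{12}  ⟹  sig = [5:1]

Sorted signature multiset PRS(X):
[[2:], [2:], [2:], [2:1], [2:1], [2:1], [2:1,1,1], [2:1,1,1], [2:1,1,1,1], [2:1,1,1,1], [2:1,1,1,1], [2:1,1,1,1], [2:1,1,1,2], [2:1,1,2], [2:1,2,2], [3:1], [3:1,1], [3:1,1], [4:1], [5:1]]


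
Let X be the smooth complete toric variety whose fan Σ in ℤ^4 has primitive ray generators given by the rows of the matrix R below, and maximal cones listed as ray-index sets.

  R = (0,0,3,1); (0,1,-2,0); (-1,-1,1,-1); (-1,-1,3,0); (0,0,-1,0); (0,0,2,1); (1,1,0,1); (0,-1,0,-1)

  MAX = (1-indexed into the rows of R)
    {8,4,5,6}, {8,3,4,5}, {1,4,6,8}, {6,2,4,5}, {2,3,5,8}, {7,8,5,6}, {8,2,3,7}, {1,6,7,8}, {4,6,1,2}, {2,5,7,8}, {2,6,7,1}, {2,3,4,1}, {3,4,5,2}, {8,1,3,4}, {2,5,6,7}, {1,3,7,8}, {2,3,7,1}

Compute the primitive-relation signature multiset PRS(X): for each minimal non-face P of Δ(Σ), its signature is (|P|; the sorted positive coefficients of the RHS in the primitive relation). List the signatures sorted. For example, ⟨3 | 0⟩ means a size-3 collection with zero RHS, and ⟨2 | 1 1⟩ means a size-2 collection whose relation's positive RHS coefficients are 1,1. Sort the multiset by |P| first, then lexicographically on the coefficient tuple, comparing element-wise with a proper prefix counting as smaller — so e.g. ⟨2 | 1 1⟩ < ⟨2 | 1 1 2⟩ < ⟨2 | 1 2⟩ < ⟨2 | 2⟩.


Δ(Σ) — 8 vertices, 7 min non-faces:

  P = {1,5}:  v_{1} + v_{5} = v_{6}  ⟹  sig = ⟨2 | 1⟩
  P = {3,6}:  v_{3} + v_{6} = v_{4}  ⟹  sig = ⟨2 | 1⟩
  P = {4,7}:  v_{4} + v_{7} = v_{1}  ⟹  sig = ⟨2 | 1⟩
  P = {2,6,8}:  v_{2} + v_{6} + v_{8} = 0  ⟹  sig = ⟨3 | 0⟩
  P = {3,5,7}:  v_{3} + v_{5} + v_{7} = 0  ⟹  sig = ⟨3 | 0⟩
  P = {2,4,8}:  v_{2} + v_{4} + v_{8} = v_{3}  ⟹  sig = ⟨3 | 1⟩
  P = {1,2,8}:  v_{1} + v_{2} + v_{8} = v_{3} + v_{7}  ⟹  sig = ⟨3 | 1 1⟩

Sorted signature multiset PRS(X):
    |P|=2: 3 collections, coeffs (1), (1), (1)
    |P|=3: 4 collections, coeffs (), (), (1), (1,1)


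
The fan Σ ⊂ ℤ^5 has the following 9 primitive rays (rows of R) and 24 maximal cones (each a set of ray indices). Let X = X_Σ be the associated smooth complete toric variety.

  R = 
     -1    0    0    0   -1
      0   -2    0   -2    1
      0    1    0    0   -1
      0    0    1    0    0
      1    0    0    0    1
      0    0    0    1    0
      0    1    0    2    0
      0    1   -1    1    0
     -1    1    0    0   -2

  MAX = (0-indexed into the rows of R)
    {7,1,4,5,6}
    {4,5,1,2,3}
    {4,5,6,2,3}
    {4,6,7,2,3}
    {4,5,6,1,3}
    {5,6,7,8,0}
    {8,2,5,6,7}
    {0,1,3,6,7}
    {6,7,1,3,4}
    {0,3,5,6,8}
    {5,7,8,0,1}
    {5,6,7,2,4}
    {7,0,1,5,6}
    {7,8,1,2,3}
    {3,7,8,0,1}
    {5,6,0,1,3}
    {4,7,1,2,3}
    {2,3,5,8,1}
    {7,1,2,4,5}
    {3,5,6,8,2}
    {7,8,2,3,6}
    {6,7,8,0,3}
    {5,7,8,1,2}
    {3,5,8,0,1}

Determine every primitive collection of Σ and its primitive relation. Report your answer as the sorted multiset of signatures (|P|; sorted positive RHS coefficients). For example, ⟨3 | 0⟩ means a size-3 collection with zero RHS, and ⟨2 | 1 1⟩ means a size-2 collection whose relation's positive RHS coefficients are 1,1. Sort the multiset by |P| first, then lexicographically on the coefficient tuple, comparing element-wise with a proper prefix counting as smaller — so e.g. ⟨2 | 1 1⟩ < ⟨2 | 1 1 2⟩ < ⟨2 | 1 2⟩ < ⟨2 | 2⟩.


Σ has 6 primitive collections:

  {0,4}:  v_{0} + v_{4} = 0 — sig = ⟨2 | 0⟩
  {0,2}:  v_{0} + v_{2} = v_{8} — sig = ⟨2 | 1⟩
  {4,8}:  v_{4} + v_{8} = v_{2} — sig = ⟨2 | 1⟩
  {1,2,6}:  v_{1} + v_{2} + v_{6} = 0 — sig = ⟨3 | 0⟩
  {1,6,8}:  v_{1} + v_{6} + v_{8} = v_{0} — sig = ⟨3 | 1⟩
  {3,5,7}:  v_{3} + v_{5} + v_{7} = v_{6} — sig = ⟨3 | 1⟩

Sorted signature multiset PRS(X):
{ ⟨2 | 0⟩,  ⟨2 | 1⟩ ×2,  ⟨3 | 0⟩,  ⟨3 | 1⟩ ×2 }


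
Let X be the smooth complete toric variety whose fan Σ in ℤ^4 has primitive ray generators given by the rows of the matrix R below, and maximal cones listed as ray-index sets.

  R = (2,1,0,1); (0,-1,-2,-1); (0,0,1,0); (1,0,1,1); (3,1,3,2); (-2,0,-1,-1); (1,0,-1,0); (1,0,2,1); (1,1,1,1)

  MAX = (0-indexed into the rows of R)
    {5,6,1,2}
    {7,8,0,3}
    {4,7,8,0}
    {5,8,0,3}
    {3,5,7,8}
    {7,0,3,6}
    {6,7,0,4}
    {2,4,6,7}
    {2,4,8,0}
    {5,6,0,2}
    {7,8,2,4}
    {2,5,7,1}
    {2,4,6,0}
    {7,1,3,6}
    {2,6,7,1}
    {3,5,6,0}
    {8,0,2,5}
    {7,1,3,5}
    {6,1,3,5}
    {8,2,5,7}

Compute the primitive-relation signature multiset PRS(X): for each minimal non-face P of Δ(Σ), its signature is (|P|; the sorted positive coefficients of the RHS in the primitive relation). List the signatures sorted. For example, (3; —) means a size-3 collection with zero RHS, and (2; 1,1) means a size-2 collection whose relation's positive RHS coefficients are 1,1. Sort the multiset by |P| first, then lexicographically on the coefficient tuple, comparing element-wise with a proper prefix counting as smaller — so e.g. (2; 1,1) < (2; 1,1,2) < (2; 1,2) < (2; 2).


10 collections generate NE(X_Σ); each relation:

  P = {1,8}:  v_{1} + v_{8} = v_{6}  →  sig = (2; 1)
  P = {2,3}:  v_{2} + v_{3} = v_{7}  →  sig = (2; 1)
  P = {6,8}:  v_{6} + v_{8} = v_{0}  →  sig = (2; 1)
  P = {4,5}:  v_{4} + v_{5} = v_{2} + v_{8}  →  sig = (2; 1,1)
  P = {1,4}:  v_{1} + v_{4} = v_{2} + 2·v_{6} + v_{7}  →  sig = (2; 1,1,2)
  P = {3,4}:  v_{3} + v_{4} = v_{0} + 2·v_{7}  →  sig = (2; 1,2)
  P = {0,1}:  v_{0} + v_{1} = 2·v_{6}  →  sig = (2; 2)
  P = {5,6,7}:  v_{5} + v_{6} + v_{7} = 0  →  sig = (3; —)
  P = {0,2,7}:  v_{0} + v_{2} + v_{7} = v_{4}  →  sig = (3; 1)
  P = {0,5,7}:  v_{0} + v_{5} + v_{7} = v_{8}  →  sig = (3; 1)

Signatures (|P|; sorted positive RHS coefficients), sorted:
    |P|=2: 7 collections, coeffs (1), (1), (1), (1,1), (1,1,2), (1,2), (2)
    |P|=3: 3 collections, coeffs (), (1), (1)


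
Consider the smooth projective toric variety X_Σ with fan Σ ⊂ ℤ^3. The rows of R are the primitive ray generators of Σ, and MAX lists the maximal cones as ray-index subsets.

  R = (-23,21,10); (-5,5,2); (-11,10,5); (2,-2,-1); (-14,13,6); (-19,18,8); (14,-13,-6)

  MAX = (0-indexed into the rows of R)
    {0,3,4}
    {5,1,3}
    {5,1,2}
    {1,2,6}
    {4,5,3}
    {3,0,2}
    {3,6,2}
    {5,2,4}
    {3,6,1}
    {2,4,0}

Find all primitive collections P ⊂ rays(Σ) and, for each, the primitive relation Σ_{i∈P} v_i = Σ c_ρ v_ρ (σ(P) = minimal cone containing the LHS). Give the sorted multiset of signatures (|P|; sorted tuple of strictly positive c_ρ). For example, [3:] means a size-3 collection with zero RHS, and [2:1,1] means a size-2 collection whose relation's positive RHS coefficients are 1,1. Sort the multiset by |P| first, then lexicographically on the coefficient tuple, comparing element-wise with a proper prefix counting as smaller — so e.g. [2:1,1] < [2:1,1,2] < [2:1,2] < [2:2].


9 collections generate NE(X_Σ); each relation:

  • {4,6}:  v_{4} + v_{6} = 0 — sig = [2:]
  • {1,4}:  v_{1} + v_{4} = v_{5} — sig = [2:1]
  • {5,6}:  v_{5} + v_{6} = v_{1} — sig = [2:1]
  • {0,6}:  v_{0} + v_{6} = v_{2} + v_{3} — sig = [2:1,1]
  • {0,1}:  v_{0} + v_{1} = 2·v_{4} — sig = [2:2]
  • {0,5}:  v_{0} + v_{5} = 3·v_{4} — sig = [2:3]
  • {1,2,3}:  v_{1} + v_{2} + v_{3} = v_{4} — sig = [3:1]
  • {2,3,4}:  v_{2} + v_{3} + v_{4} = v_{0} — sig = [3:1]
  • {2,3,5}:  v_{2} + v_{3} + v_{5} = 2·v_{4} — sig = [3:2]

so the primitive-relation signature multiset is
    |P|=2: 6 collections, coeffs (), (1), (1), (1,1), (2), (3)
    |P|=3: 3 collections, coeffs (1), (1), (2)


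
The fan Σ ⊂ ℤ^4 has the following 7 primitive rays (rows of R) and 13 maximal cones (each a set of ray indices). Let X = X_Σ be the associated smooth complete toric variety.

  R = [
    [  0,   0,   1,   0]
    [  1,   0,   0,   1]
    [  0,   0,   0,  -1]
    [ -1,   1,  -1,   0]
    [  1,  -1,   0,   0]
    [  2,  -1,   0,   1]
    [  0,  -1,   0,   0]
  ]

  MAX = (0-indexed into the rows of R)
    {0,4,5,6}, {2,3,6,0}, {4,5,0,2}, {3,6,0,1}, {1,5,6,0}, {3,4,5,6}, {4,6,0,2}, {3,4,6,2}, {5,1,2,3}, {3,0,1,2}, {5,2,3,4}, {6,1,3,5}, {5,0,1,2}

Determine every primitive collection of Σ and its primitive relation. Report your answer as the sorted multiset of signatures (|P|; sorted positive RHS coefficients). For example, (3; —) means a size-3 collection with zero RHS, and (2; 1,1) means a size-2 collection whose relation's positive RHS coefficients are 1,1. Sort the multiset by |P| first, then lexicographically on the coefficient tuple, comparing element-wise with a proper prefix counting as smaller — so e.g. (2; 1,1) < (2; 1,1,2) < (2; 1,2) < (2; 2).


|primitive collections| = 5. Relations:

  P={1,4}:  v_{1} + v_{4} = v_{5}  ⟹  sig = (2; 1)
  P={0,3,4}:  v_{0} + v_{3} + v_{4} = 0  ⟹  sig = (3; —)
  P={0,3,5}:  v_{0} + v_{3} + v_{5} = v_{1}  ⟹  sig = (3; 1)
  P={1,2,6}:  v_{1} + v_{2} + v_{6} = v_{4}  ⟹  sig = (3; 1)
  P={2,5,6}:  v_{2} + v_{5} + v_{6} = 2·v_{4}  ⟹  sig = (3; 2)

so the primitive-relation signature multiset is
    (2; 1)
    (3; —)
    (3; 1)
    (3; 1)
    (3; 2)


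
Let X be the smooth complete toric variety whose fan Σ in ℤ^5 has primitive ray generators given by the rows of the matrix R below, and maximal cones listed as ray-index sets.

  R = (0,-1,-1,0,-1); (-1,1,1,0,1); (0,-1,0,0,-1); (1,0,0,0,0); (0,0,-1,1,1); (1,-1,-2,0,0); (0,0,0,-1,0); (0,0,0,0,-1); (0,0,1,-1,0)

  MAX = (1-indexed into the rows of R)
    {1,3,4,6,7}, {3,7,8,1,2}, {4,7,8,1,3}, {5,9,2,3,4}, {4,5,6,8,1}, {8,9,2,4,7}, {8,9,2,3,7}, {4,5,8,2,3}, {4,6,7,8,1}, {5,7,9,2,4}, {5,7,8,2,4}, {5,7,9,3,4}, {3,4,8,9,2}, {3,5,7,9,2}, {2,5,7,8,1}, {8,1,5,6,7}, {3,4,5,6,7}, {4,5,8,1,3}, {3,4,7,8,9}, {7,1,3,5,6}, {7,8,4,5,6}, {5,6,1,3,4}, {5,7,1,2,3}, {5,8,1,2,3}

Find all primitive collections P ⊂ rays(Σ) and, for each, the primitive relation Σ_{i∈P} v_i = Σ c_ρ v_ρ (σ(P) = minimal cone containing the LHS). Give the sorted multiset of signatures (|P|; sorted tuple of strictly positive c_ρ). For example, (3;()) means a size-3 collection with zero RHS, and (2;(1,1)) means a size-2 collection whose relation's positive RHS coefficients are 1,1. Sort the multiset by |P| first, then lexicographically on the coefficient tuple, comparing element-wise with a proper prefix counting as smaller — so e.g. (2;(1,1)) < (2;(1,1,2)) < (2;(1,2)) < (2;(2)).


9 collections generate NE(X_Σ); each relation:

  {1,9}:  v_{1} + v_{9} = v_{3} + v_{7} — sig = (2;(1,1))
  {2,6}:  v_{2} + v_{6} = v_{5} + v_{7} — sig = (2;(1,1))
  {6,9}:  v_{6} + v_{9} = v_{3} + v_{4} + v_{5} + 2·v_{7} — sig = (2;(1,1,1,2))
  {1,2,4}:  v_{1} + v_{2} + v_{4} = 0 — sig = (3;())
  {5,8,9}:  v_{5} + v_{8} + v_{9} = 0 — sig = (3;())
  {3,6,8}:  v_{3} + v_{6} + v_{8} = 2·v_{1} + v_{4} — sig = (3;(1,2))
  {1,4,5,7}:  v_{1} + v_{4} + v_{5} + v_{7} = v_{6} — sig = (4;(1))
  {2,3,4,7}:  v_{2} + v_{3} + v_{4} + v_{7} = v_{9} — sig = (4;(1))
  {3,5,7,8}:  v_{3} + v_{5} + v_{7} + v_{8} = v_{1} — sig = (4;(1))

so the primitive-relation signature multiset is
    |P|=2: 3 collections, coeffs (1,1), (1,1), (1,1,1,2)
    |P|=3: 3 collections, coeffs (), (), (1,2)
    |P|=4: 3 collections, coeffs (1), (1), (1)
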